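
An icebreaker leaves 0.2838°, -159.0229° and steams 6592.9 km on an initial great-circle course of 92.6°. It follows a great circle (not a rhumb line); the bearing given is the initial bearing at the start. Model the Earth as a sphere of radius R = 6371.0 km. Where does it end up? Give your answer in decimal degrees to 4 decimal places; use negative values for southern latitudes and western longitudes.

latitude -2.0902°, longitude -99.7667°

Central angle δ = d/R = 1.034830 rad.
Converting: φ₁ = 0.004953 rad, θ = 1.616175 rad.
sin φ₂ = sin φ₁ cos δ + cos φ₁ sin δ cos θ = (0.004953)(0.510672) + (0.999988)(0.859775)(-0.045363) = -0.036472
φ₂ = asin(-0.036472) = -0.036480 rad = -2.0902°.
Δλ = atan2( sin θ sin δ cos φ₁ , cos δ − sin φ₁ sin φ₂ ) = atan2(0.858880, 0.510853) = 1.034217 rad = 59.2562°.
λ₂ = λ₁ + Δλ = -99.7667°.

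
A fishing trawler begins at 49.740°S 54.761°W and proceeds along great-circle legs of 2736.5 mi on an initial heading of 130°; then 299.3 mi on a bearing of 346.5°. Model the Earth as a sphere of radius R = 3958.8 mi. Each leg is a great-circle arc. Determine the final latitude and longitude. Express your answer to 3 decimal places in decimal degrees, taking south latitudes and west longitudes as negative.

latitude -54.289°, longitude 12.739°

Apply the spherical direct solution leg by leg, carrying full precision between legs.
Leg 1: from (-49.740°, -54.761°), δ = 2736.5/3958.8 = 0.691245 rad, θ = 130° → φ = -58.514°, λ = 14.470°.
Leg 2: from (-58.514°, 14.470°), δ = 299.3/3958.8 = 0.075604 rad, θ = 346.5° → φ = -54.289°, λ = 12.739°.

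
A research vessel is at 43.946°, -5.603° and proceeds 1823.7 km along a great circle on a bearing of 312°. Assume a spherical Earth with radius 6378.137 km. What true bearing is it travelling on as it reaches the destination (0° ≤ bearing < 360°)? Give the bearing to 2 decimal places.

Angular distance δ = d/R = 1823.7 / 6378.137 = 0.285930 rad.
Start latitude φ₁ = 0.767002 rad; initial bearing θ = 5.445427 rad.
Applying the spherical law of cosines for sides, sin φ₂ = sin φ₁ cos δ + cos φ₁ sin δ cos θ = 0.801687, so φ₂ = 53.292°.
Then Δλ = atan2(-0.150914, 0.403045) = -0.358274 rad, from sin θ sin δ cos φ₁ over cos δ − sin φ₁ sin φ₂.
λ₂ = λ₁ + Δλ = -26.131°.
The forward bearing on arrival equals the back-azimuth from the destination plus 180°.
Back-azimuth from P₂ (53.29°, -26.13°) to P₁ (43.95°, -5.60°), with Δλ' = λ₁ − λ₂ = 20.53°: atan2( sin Δλ' cos φ₁ , cos φ₂ sin φ₁ − sin φ₂ cos φ₁ cos Δλ' ) = 116.47°.
Final bearing = (116.47° + 180°) mod 360° = 296.47°.

final bearing 296.47°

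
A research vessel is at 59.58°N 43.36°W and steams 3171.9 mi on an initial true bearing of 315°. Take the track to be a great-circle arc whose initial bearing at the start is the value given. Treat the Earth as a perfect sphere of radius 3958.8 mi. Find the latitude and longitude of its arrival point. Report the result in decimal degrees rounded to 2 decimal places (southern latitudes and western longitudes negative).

latitude 59.00°, longitude -142.93°

Central angle δ = d/R = 0.801228 rad.
Start latitude φ₁ = 1.039867 rad; initial bearing θ = 5.497787 rad.
sin φ₂ = sin φ₁ cos δ + cos φ₁ sin δ cos θ = (0.862337)(0.695826) + (0.506335)(0.718211)(0.707107) = 0.857179
φ₂ = asin(0.857179) = 1.029767 rad = 59.00°.
For the longitude increment, Δλ = atan2( sin θ sin δ cos φ₁, cos δ − sin φ₁ sin φ₂ ) = atan2(-0.257143, -0.043352) = -99.57°.
Hence λ₂ = -43.36° + -99.57° = -142.93°.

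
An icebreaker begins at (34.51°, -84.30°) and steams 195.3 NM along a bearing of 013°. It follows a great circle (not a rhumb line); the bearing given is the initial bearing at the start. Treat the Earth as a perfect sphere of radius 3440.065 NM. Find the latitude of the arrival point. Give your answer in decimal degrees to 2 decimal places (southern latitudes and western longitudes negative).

Angular distance δ = d/R = 195.3 / 3440.065 = 0.056772 rad.
With φ₁ = 34.51° = 0.602313 rad and θ = 13° = 0.226893 rad:
Destination latitude: φ₂ = arcsin( sin φ₁ cos δ + cos φ₁ sin δ cos θ ) = arcsin(0.611196) = 37.68°.
Then Δλ = atan2(0.010518, 0.652116) = 0.016128 rad, from sin θ sin δ cos φ₁ over cos δ − sin φ₁ sin φ₂.
Hence λ₂ = -84.30° + 0.92° = -83.38°.

latitude 37.68°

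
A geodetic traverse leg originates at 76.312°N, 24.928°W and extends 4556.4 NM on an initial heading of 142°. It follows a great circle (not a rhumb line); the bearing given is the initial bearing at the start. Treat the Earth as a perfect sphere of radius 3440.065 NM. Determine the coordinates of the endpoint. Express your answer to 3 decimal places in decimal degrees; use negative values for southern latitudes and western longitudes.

latitude 3.212°, longitude 11.800°

Angular distance δ = d/R = 4556.4 / 3440.065 = 1.324510 rad.
Start latitude φ₁ = 1.331896 rad; initial bearing θ = 2.478368 rad.
Destination latitude: φ₂ = arcsin( sin φ₁ cos δ + cos φ₁ sin δ cos θ ) = arcsin(0.056036) = 3.212°.
Then Δλ = atan2(0.141291, 0.189360) = 0.641032 rad, from sin θ sin δ cos φ₁ over cos δ − sin φ₁ sin φ₂.
λ₂ = -24.928° + 36.728° = 11.800°.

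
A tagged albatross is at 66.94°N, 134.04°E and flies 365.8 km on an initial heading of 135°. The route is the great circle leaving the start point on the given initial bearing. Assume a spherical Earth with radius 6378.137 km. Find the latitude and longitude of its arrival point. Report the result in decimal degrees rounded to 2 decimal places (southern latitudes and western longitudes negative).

latitude 64.52°, longitude 139.45°

Angular distance δ = d/R = 365.8 / 6378.137 = 0.057352 rad.
Converting: φ₁ = 1.168323 rad, θ = 2.356194 rad.
Destination latitude: φ₂ = arcsin( sin φ₁ cos δ + cos φ₁ sin δ cos θ ) = arcsin(0.902706) = 64.52°.
Δλ = atan2( sin θ sin δ cos φ₁ , cos δ − sin φ₁ sin φ₂ ) = atan2(0.015876, 0.167780) = 0.094344 rad = 5.41°.
Hence λ₂ = 134.04° + 5.41° = 139.45°.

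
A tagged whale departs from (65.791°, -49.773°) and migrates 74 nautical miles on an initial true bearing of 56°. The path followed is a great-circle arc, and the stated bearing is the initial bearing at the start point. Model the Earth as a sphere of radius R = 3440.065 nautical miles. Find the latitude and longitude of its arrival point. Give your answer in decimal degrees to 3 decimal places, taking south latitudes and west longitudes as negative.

Central angle δ = d/R = 0.021511 rad.
Start latitude φ₁ = 1.148270 rad; initial bearing θ = 0.977384 rad.
sin φ₂ = sin φ₁ cos δ + cos φ₁ sin δ cos θ = (0.912056)(0.999769) + (0.410066)(0.021510)(0.559193) = 0.916777
φ₂ = asin(0.916777) = 1.159935 rad = 66.459°.
Then Δλ = atan2(0.007312, 0.163617) = 0.044662 rad, from sin θ sin δ cos φ₁ over cos δ − sin φ₁ sin φ₂.
λ₂ = -49.773° + 2.559° = -47.214°.

latitude 66.459°, longitude -47.214°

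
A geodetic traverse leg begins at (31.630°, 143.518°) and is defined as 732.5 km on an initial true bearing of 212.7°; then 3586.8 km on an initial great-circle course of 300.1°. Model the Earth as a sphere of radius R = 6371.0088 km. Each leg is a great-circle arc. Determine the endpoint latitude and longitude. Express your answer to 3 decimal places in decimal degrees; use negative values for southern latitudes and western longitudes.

latitude 37.704°, longitude 103.858°

Apply the spherical direct solution leg by leg, carrying full precision between legs.
Leg 1: from (31.630°, 143.518°), δ = 732.5/6371.0088 = 0.114974 rad, θ = 212.7° → φ = 26.026°, λ = 139.563°.
Leg 2: from (26.026°, 139.563°), δ = 3586.8/6371.0088 = 0.562988 rad, θ = 300.1° → φ = 37.704°, λ = 103.858°.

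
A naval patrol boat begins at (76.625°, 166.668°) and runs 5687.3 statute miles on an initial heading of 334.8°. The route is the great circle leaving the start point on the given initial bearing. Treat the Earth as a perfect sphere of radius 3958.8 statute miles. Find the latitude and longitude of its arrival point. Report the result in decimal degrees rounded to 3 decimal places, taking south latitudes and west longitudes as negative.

Central angle δ = d/R = 1.436622 rad.
With φ₁ = 76.625° = 1.337359 rad and θ = 334.8° = 5.843362 rad:
Applying the spherical law of cosines for sides, sin φ₂ = sin φ₁ cos δ + cos φ₁ sin δ cos θ = 0.337570, so φ₂ = 19.729°.
Δλ = atan2( sin θ sin δ cos φ₁ , cos δ − sin φ₁ sin φ₂ ) = atan2(-0.097607, -0.194642) = -2.676769 rad = -153.368°.
λ₂ = 166.668° + -153.368° = 13.300°.

latitude 19.729°, longitude 13.300°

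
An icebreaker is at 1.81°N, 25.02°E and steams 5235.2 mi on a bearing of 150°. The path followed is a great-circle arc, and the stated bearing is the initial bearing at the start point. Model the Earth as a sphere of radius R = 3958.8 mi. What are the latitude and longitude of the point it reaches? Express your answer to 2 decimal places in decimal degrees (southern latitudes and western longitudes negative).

latitude -56.23°, longitude 85.70°

The arc subtends δ = 5235.2/3958.8 = 1.322421 rad at the centre.
With φ₁ = 1.81° = 0.031590 rad and θ = 150° = 2.617994 rad:
sin φ₂ = sin φ₁ cos δ + cos φ₁ sin δ cos θ = (0.031585)(0.245830) + (0.999501)(0.969313)(-0.866025) = -0.831266
φ₂ = asin(-0.831266) = -0.981382 rad = -56.23°.
For the longitude increment, Δλ = atan2( sin θ sin δ cos φ₁, cos δ − sin φ₁ sin φ₂ ) = atan2(0.484415, 0.272085) = 60.68°.
λ₂ = 25.02° + 60.68° = 85.70°.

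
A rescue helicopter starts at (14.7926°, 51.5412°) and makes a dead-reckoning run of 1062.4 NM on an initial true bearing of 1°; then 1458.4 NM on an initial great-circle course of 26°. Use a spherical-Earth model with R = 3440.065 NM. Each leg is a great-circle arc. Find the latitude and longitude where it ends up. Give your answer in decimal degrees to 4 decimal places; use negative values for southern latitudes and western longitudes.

latitude 53.2643°, longitude 69.4486°

Apply the spherical direct solution leg by leg, carrying full precision between legs.
Leg 1: from (14.7926°, 51.5412°), δ = 1062.4/3440.065 = 0.308831 rad, θ = 1° → φ = 32.4843°, λ = 51.9015°.
Leg 2: from (32.4843°, 51.9015°), δ = 1458.4/3440.065 = 0.423945 rad, θ = 26° → φ = 53.2643°, λ = 69.4486°.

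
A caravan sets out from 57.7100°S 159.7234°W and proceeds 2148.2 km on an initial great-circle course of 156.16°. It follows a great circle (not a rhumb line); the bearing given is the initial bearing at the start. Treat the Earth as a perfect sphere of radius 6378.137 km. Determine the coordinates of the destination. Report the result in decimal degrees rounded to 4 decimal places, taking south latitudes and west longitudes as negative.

latitude -73.6047°, longitude -131.4799°

Central angle δ = d/R = 0.336807 rad.
Converting: φ₁ = -1.007230 rad, θ = 2.725506 rad.
Applying the spherical law of cosines for sides, sin φ₂ = sin φ₁ cos δ + cos φ₁ sin δ cos θ = -0.959337, so φ₂ = -73.6047°.
Then Δλ = atan2(0.071355, 0.132834) = 0.492943 rad, from sin θ sin δ cos φ₁ over cos δ − sin φ₁ sin φ₂.
Hence λ₂ = -159.7234° + 28.2435° = -131.4799°.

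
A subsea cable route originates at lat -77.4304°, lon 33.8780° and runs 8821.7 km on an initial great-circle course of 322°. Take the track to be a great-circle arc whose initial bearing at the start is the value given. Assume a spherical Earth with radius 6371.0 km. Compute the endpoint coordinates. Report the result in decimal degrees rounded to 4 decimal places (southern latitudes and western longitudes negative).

Central angle δ = d/R = 1.384665 rad.
With φ₁ = -77.4304° = -1.351415 rad and θ = 322° = 5.619960 rad:
Applying the spherical law of cosines for sides, sin φ₂ = sin φ₁ cos δ + cos φ₁ sin δ cos θ = -0.012094, so φ₂ = -0.6930°.
Then Δλ = atan2(-0.131669, 0.173254) = -0.649856 rad, from sin θ sin δ cos φ₁ over cos δ − sin φ₁ sin φ₂.
λ₂ = λ₁ + Δλ = -3.3560°.

latitude -0.6930°, longitude -3.3560°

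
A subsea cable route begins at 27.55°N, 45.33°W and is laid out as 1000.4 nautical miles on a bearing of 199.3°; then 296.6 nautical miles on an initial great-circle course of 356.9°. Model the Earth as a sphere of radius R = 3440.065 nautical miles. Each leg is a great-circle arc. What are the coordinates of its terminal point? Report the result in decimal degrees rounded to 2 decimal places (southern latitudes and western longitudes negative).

Apply the spherical direct solution leg by leg, carrying full precision between legs.
Leg 1: from (27.55°, -45.33°), δ = 1000.4/3440.065 = 0.290808 rad, θ = 199.3° → φ = 11.72°, λ = -50.88°.
Leg 2: from (11.72°, -50.88°), δ = 296.6/3440.065 = 0.086219 rad, θ = 356.9° → φ = 16.66°, λ = -51.16°.

latitude 16.66°, longitude -51.16°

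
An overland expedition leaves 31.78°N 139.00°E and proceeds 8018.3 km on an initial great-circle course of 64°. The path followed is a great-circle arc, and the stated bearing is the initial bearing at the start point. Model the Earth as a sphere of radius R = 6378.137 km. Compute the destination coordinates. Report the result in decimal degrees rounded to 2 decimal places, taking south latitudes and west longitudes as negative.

Central angle δ = d/R = 1.257154 rad.
With φ₁ = 31.78° = 0.554666 rad and θ = 64° = 1.117011 rad:
Applying the spherical law of cosines for sides, sin φ₂ = sin φ₁ cos δ + cos φ₁ sin δ cos θ = 0.516957, so φ₂ = 31.13°.
Then Δλ = atan2(0.726771, 0.036265) = 1.520939 rad, from sin θ sin δ cos φ₁ over cos δ − sin φ₁ sin φ₂.
λ₂ = 139.00° + 87.14° = 226.14°, normalized to (−180°, 180°] → -133.86°.

latitude 31.13°, longitude -133.86°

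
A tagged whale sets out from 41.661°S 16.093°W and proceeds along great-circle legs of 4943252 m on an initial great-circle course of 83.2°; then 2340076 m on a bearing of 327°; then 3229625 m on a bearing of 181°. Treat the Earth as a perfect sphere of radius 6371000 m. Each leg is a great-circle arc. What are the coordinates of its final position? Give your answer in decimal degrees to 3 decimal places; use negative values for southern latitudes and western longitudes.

latitude -35.393°, longitude 21.728°

Apply the spherical direct solution leg by leg, carrying full precision between legs.
Leg 1: from (-41.661°, -16.093°), δ = 4943252/6371000 = 0.775899 rad, θ = 83.2° → φ = -24.363°, λ = 33.673°.
Leg 2: from (-24.363°, 33.673°), δ = 2340076/6371000 = 0.367301 rad, θ = 327° → φ = -6.353°, λ = 22.324°.
Leg 3: from (-6.353°, 22.324°), δ = 3229625/6371000 = 0.506926 rad, θ = 181° → φ = -35.393°, λ = 21.728°.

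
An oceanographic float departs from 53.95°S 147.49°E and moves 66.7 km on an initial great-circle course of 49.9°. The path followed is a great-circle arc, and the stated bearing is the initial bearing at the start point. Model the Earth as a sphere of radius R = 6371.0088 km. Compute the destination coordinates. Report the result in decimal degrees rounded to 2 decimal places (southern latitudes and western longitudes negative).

latitude -53.56°, longitude 148.26°

The arc subtends δ = 66.7/6371.0088 = 0.010469 rad at the centre.
Converting: φ₁ = -0.941605 rad, θ = 0.870919 rad.
sin φ₂ = sin φ₁ cos δ + cos φ₁ sin δ cos θ = (-0.808504)(0.999945) + (0.588491)(0.010469)(0.644124) = -0.804491
φ₂ = asin(-0.804491) = -0.934818 rad = -53.56°.
Then Δλ = atan2(0.004713, 0.349511) = 0.013483 rad, from sin θ sin δ cos φ₁ over cos δ − sin φ₁ sin φ₂.
Hence λ₂ = 147.49° + 0.77° = 148.26°.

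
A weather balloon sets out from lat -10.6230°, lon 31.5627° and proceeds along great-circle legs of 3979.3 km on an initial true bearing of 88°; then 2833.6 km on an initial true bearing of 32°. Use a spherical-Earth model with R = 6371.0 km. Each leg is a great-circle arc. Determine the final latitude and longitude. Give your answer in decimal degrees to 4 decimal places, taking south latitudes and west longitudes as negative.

Apply the spherical direct solution leg by leg, carrying full precision between legs.
Leg 1: from (-10.6230°, 31.5627°), δ = 3979.3/6371 = 0.624596 rad, θ = 88° → φ = -7.4397°, λ = 67.6754°.
Leg 2: from (-7.4397°, 67.6754°), δ = 2833.6/6371 = 0.444765 rad, θ = 32° → φ = 14.1766°, λ = 81.2763°.

latitude 14.1766°, longitude 81.2763°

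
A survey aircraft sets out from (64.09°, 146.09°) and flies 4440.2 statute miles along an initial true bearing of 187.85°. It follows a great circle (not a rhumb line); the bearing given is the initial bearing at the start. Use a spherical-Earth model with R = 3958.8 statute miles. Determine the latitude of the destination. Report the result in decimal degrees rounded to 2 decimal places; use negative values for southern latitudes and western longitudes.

latitude 0.04°

Central angle δ = d/R = 1.121603 rad.
Start latitude φ₁ = 1.118582 rad; initial bearing θ = 3.278601 rad.
sin φ₂ = sin φ₁ cos δ + cos φ₁ sin δ cos θ = (0.899482)(0.434239) + (0.436959)(0.900797)(-0.990629) = 0.000668
φ₂ = asin(0.000668) = 0.000668 rad = 0.04°.
For the longitude increment, Δλ = atan2( sin θ sin δ cos φ₁, cos δ − sin φ₁ sin φ₂ ) = atan2(-0.053759, 0.433639) = -7.07°.
λ₂ = 146.09° + -7.07° = 139.02°.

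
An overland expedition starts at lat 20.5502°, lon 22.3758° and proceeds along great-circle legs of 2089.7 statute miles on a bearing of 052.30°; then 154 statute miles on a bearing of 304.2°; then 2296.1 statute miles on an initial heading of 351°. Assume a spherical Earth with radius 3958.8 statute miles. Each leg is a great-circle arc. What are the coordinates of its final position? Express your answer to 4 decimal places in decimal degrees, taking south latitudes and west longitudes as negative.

Apply the spherical direct solution leg by leg, carrying full precision between legs.
Leg 1: from (20.5502°, 22.3758°), δ = 2089.7/3958.8 = 0.527862 rad, θ = 52.3° → φ = 36.2753°, λ = 52.0021°.
Leg 2: from (36.2753°, 52.0021°), δ = 154/3958.8 = 0.038901 rad, θ = 304.2° → φ = 37.5058°, λ = 49.6783°.
Leg 3: from (37.5058°, 49.6783°), δ = 2296.1/3958.8 = 0.579999 rad, θ = 351° → φ = 69.8283°, λ = 35.2830°.

latitude 69.8283°, longitude 35.2830°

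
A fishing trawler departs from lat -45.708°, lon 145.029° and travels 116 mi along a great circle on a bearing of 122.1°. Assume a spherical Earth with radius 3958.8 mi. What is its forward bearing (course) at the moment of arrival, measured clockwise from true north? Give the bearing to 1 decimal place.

Angular distance δ = d/R = 116 / 3958.8 = 0.029302 rad.
Start latitude φ₁ = -0.797755 rad; initial bearing θ = 2.131047 rad.
Applying the spherical law of cosines for sides, sin φ₂ = sin φ₁ cos δ + cos φ₁ sin δ cos θ = -0.726355, so φ₂ = -46.582°.
Δλ = atan2( sin θ sin δ cos φ₁ , cos δ − sin φ₁ sin φ₂ ) = atan2(0.017331, 0.479653) = 0.036117 rad = 2.069°.
λ₂ = λ₁ + Δλ = 147.098°.
The forward bearing on arrival equals the back-azimuth from the destination plus 180°.
Back-azimuth from P₂ (-46.6°, 147.1°) to P₁ (-45.7°, 145.0°), with Δλ' = λ₁ − λ₂ = -2.1°: atan2( sin Δλ' cos φ₁ , cos φ₂ sin φ₁ − sin φ₂ cos φ₁ cos Δλ' ) = 300.6°.
Final bearing = (300.6° + 180°) mod 360° = 120.6°.

final bearing 120.6°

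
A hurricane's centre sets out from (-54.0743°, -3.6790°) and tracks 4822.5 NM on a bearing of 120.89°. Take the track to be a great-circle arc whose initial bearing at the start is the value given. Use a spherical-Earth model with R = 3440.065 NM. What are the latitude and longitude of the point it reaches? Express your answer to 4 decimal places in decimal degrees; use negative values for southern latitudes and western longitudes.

The arc subtends δ = 4822.5/3440.065 = 1.401863 rad at the centre.
Start latitude φ₁ = -0.943775 rad; initial bearing θ = 2.109929 rad.
Destination latitude: φ₂ = arcsin( sin φ₁ cos δ + cos φ₁ sin δ cos θ ) = arcsin(-0.433086) = -25.6636°.
Then Δλ = atan2(0.496342, -0.182573) = 1.923272 rad, from sin θ sin δ cos φ₁ over cos δ − sin φ₁ sin φ₂.
Hence λ₂ = -3.6790° + 110.1954° = 106.5164°.

latitude -25.6636°, longitude 106.5164°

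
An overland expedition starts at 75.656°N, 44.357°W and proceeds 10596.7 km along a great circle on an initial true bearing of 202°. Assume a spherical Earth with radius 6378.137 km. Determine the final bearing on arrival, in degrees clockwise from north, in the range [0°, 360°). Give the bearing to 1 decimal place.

δ = 10596.7/6378.137 = 1.661410 rad (95.1918°).
Start latitude φ₁ = 1.320446 rad; initial bearing θ = 3.525565 rad.
Destination latitude: φ₂ = arcsin( sin φ₁ cos δ + cos φ₁ sin δ cos θ ) = arcsin(-0.316430) = -18.447°.
Δλ = atan2( sin θ sin δ cos φ₁ , cos δ − sin φ₁ sin φ₂ ) = atan2(-0.092425, 0.216076) = -0.404194 rad = -23.159°.
λ₂ = λ₁ + Δλ = -67.516°.
The forward bearing on arrival equals the back-azimuth from the destination plus 180°.
Back-azimuth from P₂ (-18.4°, -67.5°) to P₁ (75.7°, -44.4°), with Δλ' = λ₁ − λ₂ = 23.2°: atan2( sin Δλ' cos φ₁ , cos φ₂ sin φ₁ − sin φ₂ cos φ₁ cos Δλ' ) = 5.6°.
Final bearing = (5.6° + 180°) mod 360° = 185.6°.

final bearing 185.6°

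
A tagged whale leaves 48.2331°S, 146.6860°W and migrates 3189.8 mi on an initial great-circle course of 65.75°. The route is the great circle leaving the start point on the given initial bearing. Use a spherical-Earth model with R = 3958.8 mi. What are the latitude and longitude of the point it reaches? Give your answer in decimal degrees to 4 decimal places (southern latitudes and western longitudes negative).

latitude -18.6154°, longitude -102.7378°

δ = 3189.8/3958.8 = 0.805749 rad (46.1660°).
Converting: φ₁ = -0.841826 rad, θ = 1.147554 rad.
Destination latitude: φ₂ = arcsin( sin φ₁ cos δ + cos φ₁ sin δ cos θ ) = arcsin(-0.319214) = -18.6154°.
Then Δλ = atan2(0.438095, 0.454481) = 0.767041 rad, from sin θ sin δ cos φ₁ over cos δ − sin φ₁ sin φ₂.
λ₂ = -146.6860° + 43.9482° = -102.7378°.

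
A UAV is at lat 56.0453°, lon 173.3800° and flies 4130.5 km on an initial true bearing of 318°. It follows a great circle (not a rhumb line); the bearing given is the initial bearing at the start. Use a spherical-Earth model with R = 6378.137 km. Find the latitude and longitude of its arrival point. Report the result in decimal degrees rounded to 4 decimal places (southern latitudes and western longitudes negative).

Central angle δ = d/R = 0.647603 rad.
Converting: φ₁ = 0.978175 rad, θ = 5.550147 rad.
sin φ₂ = sin φ₁ cos δ + cos φ₁ sin δ cos θ = (0.829479)(0.797532) + (0.558537)(0.603276)(0.743145) = 0.911941
φ₂ = asin(0.911941) = 1.147990 rad = 65.7750°.
Then Δλ = atan2(-0.225465, 0.041096) = -1.390504 rad, from sin θ sin δ cos φ₁ over cos δ − sin φ₁ sin φ₂.
λ₂ = λ₁ + Δλ = 93.7100°.

latitude 65.7750°, longitude 93.7100°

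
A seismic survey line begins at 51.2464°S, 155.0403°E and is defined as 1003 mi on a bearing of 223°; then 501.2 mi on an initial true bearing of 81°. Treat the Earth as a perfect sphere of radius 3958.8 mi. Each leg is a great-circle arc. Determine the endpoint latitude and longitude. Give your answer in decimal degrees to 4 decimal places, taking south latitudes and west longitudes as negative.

Apply the spherical direct solution leg by leg, carrying full precision between legs.
Leg 1: from (-51.2464°, 155.0403°), δ = 1003/3958.8 = 0.253360 rad, θ = 223° → φ = -60.4240°, λ = 134.7763°.
Leg 2: from (-60.4240°, 134.7763°), δ = 501.2/3958.8 = 0.126604 rad, θ = 81° → φ = -58.5386°, λ = 148.6007°.

latitude -58.5386°, longitude 148.6007°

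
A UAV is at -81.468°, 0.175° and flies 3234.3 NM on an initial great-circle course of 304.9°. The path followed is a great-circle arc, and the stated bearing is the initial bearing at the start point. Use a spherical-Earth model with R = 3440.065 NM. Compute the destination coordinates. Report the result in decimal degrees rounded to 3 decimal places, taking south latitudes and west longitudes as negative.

latitude -30.968°, longitude -50.406°

δ = 3234.3/3440.065 = 0.940186 rad (53.8687°).
Converting: φ₁ = -1.421885 rad, θ = 5.321509 rad.
sin φ₂ = sin φ₁ cos δ + cos φ₁ sin δ cos θ = (-0.988933)(0.589638) + (0.148362)(0.807668)(0.572146) = -0.514554
φ₂ = asin(-0.514554) = -0.540488 rad = -30.968°.
Then Δλ = atan2(-0.098276, 0.080778) = -0.882813 rad, from sin θ sin δ cos φ₁ over cos δ − sin φ₁ sin φ₂.
λ₂ = 0.175° + -50.581° = -50.406°.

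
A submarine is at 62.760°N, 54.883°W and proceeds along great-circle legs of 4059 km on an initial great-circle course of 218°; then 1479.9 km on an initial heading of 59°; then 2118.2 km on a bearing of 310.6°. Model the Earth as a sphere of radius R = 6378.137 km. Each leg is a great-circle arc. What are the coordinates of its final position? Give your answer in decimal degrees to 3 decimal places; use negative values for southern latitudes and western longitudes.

latitude 46.795°, longitude -86.958°

Apply the spherical direct solution leg by leg, carrying full precision between legs.
Leg 1: from (62.760°, -54.883°), δ = 4059/6378.137 = 0.636393 rad, θ = 218° → φ = 30.046°, λ = -79.887°.
Leg 2: from (30.046°, -79.887°), δ = 1479.9/6378.137 = 0.232027 rad, θ = 59° → φ = 36.143°, λ = -65.760°.
Leg 3: from (36.143°, -65.760°), δ = 2118.2/6378.137 = 0.332103 rad, θ = 310.6° → φ = 46.795°, λ = -86.958°.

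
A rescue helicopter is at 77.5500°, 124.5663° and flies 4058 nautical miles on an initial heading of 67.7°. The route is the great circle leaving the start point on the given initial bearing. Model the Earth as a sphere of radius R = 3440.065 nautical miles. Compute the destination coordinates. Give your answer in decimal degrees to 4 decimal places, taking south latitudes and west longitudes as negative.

Angular distance δ = d/R = 4058 / 3440.065 = 1.179629 rad.
Start latitude φ₁ = 1.353503 rad; initial bearing θ = 1.181588 rad.
sin φ₂ = sin φ₁ cos δ + cos φ₁ sin δ cos θ = (0.976485)(0.381268) + (0.215588)(0.924465)(0.379456) = 0.447929
φ₂ = asin(0.447929) = 0.464448 rad = 26.6109°.
Δλ = atan2( sin θ sin δ cos φ₁ , cos δ − sin φ₁ sin φ₂ ) = atan2(0.184397, -0.056128) = 1.866272 rad = 106.9295°.
λ₂ = 124.5663° + 106.9295° = 231.4958°, normalized to (−180°, 180°] → -128.5042°.

latitude 26.6109°, longitude -128.5042°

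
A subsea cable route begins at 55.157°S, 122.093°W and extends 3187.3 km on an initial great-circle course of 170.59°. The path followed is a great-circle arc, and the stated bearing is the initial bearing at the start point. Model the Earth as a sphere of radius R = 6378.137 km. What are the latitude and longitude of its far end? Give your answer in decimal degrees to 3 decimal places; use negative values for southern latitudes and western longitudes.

latitude -82.074°, longitude -87.473°

δ = 3187.3/6378.137 = 0.499723 rad (28.6320°).
With φ₁ = -55.157° = -0.962671 rad and θ = 170.59° = 2.977357 rad:
Destination latitude: φ₂ = arcsin( sin φ₁ cos δ + cos φ₁ sin δ cos θ ) = arcsin(-0.990446) = -82.074°.
For the longitude increment, Δλ = atan2( sin θ sin δ cos φ₁, cos δ − sin φ₁ sin φ₂ ) = atan2(0.044761, 0.064836) = 34.620°.
λ₂ = λ₁ + Δλ = -87.473°.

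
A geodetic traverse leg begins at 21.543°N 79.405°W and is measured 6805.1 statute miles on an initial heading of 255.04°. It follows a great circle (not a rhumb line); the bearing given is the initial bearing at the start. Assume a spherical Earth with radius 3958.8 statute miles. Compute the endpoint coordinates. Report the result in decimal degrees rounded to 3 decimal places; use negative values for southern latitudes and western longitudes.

latitude -16.959°, longitude -172.016°

δ = 6805.1/3958.8 = 1.718980 rad (98.4903°).
Start latitude φ₁ = 0.375996 rad; initial bearing θ = 4.451288 rad.
Applying the spherical law of cosines for sides, sin φ₂ = sin φ₁ cos δ + cos φ₁ sin δ cos θ = -0.291694, so φ₂ = -16.959°.
Then Δλ = atan2(-0.888768, -0.040533) = -1.616370 rad, from sin θ sin δ cos φ₁ over cos δ − sin φ₁ sin φ₂.
λ₂ = -79.405° + -92.611° = -172.016°.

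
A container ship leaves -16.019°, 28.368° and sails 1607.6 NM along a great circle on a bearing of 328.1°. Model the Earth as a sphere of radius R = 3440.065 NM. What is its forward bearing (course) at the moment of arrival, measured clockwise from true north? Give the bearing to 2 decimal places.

Central angle δ = d/R = 0.467317 rad.
With φ₁ = -16.019° = -0.279584 rad and θ = 328.1° = 5.726425 rad:
Destination latitude: φ₂ = arcsin( sin φ₁ cos δ + cos φ₁ sin δ cos θ ) = arcsin(0.121236) = 6.963°.
Then Δλ = atan2(-0.228814, 0.926236) = -0.242187 rad, from sin θ sin δ cos φ₁ over cos δ − sin φ₁ sin φ₂.
λ₂ = 28.368° + -13.876° = 14.492°.
The forward bearing on arrival equals the back-azimuth from the destination plus 180°.
Back-azimuth from P₂ (6.96°, 14.49°) to P₁ (-16.02°, 28.37°), with Δλ' = λ₁ − λ₂ = 13.88°: atan2( sin Δλ' cos φ₁ , cos φ₂ sin φ₁ − sin φ₂ cos φ₁ cos Δλ' ) = 149.22°.
Final bearing = (149.22° + 180°) mod 360° = 329.22°.

final bearing 329.22°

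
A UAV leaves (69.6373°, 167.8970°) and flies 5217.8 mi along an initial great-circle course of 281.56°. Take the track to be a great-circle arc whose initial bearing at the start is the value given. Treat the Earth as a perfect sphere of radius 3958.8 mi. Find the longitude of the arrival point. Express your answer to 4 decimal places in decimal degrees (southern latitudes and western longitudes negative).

longitude 72.1851°

δ = 5217.8/3958.8 = 1.318026 rad (75.5173°).
Start latitude φ₁ = 1.215400 rad; initial bearing θ = 4.914149 rad.
sin φ₂ = sin φ₁ cos δ + cos φ₁ sin δ cos θ = (0.937509)(0.250088) + (0.347962)(0.968223)(0.200394) = 0.301973
φ₂ = asin(0.301973) = 0.306762 rad = 17.5761°.
Then Δλ = atan2(-0.330071, -0.033015) = -1.670488 rad, from sin θ sin δ cos φ₁ over cos δ − sin φ₁ sin φ₂.
λ₂ = 167.8970° + -95.7119° = 72.1851°.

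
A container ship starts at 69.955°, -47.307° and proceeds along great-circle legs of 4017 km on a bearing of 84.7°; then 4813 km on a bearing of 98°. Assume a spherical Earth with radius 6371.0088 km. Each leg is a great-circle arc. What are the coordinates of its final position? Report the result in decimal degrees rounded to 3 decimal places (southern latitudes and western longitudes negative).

latitude 30.394°, longitude 73.581°

Apply the spherical direct solution leg by leg, carrying full precision between legs.
Leg 1: from (69.955°, -47.307°), δ = 4017/6371.0088 = 0.630512 rad, θ = 84.7° → φ = 51.029°, λ = 21.663°.
Leg 2: from (51.029°, 21.663°), δ = 4813/6371.0088 = 0.755453 rad, θ = 98° → φ = 30.394°, λ = 73.581°.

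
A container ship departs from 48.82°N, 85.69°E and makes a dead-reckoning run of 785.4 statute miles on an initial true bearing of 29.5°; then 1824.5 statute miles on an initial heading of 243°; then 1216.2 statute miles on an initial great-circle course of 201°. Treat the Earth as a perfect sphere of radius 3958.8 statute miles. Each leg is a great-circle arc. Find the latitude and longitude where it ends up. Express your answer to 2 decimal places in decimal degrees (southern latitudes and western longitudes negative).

Apply the spherical direct solution leg by leg, carrying full precision between legs.
Leg 1: from (48.82°, 85.69°), δ = 785.4/3958.8 = 0.198393 rad, θ = 29.5° → φ = 58.30°, λ = 96.33°.
Leg 2: from (58.30°, 96.33°), δ = 1824.5/3958.8 = 0.460872 rad, θ = 243° → φ = 40.99°, λ = 64.67°.
Leg 3: from (40.99°, 64.67°), δ = 1216.2/3958.8 = 0.307214 rad, θ = 201° → φ = 24.34°, λ = 57.84°.

latitude 24.34°, longitude 57.84°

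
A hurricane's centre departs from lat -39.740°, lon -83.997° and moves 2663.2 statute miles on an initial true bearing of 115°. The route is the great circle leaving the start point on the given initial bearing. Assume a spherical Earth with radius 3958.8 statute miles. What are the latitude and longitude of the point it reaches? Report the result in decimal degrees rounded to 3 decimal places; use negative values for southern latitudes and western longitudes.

δ = 2663.2/3958.8 = 0.672729 rad (38.5445°).
With φ₁ = -39.740° = -0.693594 rad and θ = 115° = 2.007129 rad:
Destination latitude: φ₂ = arcsin( sin φ₁ cos δ + cos φ₁ sin δ cos θ ) = arcsin(-0.702514) = -44.629°.
Then Δλ = atan2(0.434260, 0.333003) = 0.916611 rad, from sin θ sin δ cos φ₁ over cos δ − sin φ₁ sin φ₂.
Hence λ₂ = -83.997° + 52.518° = -31.479°.

latitude -44.629°, longitude -31.479°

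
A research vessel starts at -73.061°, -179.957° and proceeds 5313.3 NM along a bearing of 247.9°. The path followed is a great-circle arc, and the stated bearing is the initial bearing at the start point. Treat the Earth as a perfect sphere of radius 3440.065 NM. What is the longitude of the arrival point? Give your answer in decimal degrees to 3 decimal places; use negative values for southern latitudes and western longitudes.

δ = 5313.3/3440.065 = 1.544535 rad (88.4953°).
With φ₁ = -73.061° = -1.275155 rad and θ = 247.9° = 4.326671 rad:
sin φ₂ = sin φ₁ cos δ + cos φ₁ sin δ cos θ = (-0.956615)(0.026259) + (0.291353)(0.999655)(-0.376224) = -0.134696
φ₂ = asin(-0.134696) = -0.135106 rad = -7.741°.
Then Δλ = atan2(-0.269854, -0.102594) = -1.934102 rad, from sin θ sin δ cos φ₁ over cos δ − sin φ₁ sin φ₂.
λ₂ = -179.957° + -110.816° = -290.773°, normalized to (−180°, 180°] → 69.227°.

longitude 69.227°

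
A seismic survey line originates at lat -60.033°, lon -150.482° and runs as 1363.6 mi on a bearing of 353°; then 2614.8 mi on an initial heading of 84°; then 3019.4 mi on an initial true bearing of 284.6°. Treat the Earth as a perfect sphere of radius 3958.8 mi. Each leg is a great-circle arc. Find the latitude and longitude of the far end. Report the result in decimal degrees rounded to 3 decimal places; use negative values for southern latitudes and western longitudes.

Apply the spherical direct solution leg by leg, carrying full precision between legs.
Leg 1: from (-60.033°, -150.482°), δ = 1363.6/3958.8 = 0.344448 rad, θ = 353° → φ = -40.392°, λ = -153.579°.
Leg 2: from (-40.392°, -153.579°), δ = 2614.8/3958.8 = 0.660503 rad, θ = 84° → φ = -27.573°, λ = -110.081°.
Leg 3: from (-27.573°, -110.081°), δ = 3019.4/3958.8 = 0.762706 rad, θ = 284.6° → φ = -10.386°, λ = -152.902°.

latitude -10.386°, longitude -152.902°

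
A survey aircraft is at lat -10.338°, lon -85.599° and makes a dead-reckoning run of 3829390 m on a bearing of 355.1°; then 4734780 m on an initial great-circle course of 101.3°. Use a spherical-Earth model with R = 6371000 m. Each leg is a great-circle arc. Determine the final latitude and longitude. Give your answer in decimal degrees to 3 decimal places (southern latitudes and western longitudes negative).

latitude 10.255°, longitude -46.231°

Apply the spherical direct solution leg by leg, carrying full precision between legs.
Leg 1: from (-10.338°, -85.599°), δ = 3829390/6371000 = 0.601066 rad, θ = 355.1° → φ = 23.973°, λ = -88.629°.
Leg 2: from (23.973°, -88.629°), δ = 4734780/6371000 = 0.743177 rad, θ = 101.3° → φ = 10.255°, λ = -46.231°.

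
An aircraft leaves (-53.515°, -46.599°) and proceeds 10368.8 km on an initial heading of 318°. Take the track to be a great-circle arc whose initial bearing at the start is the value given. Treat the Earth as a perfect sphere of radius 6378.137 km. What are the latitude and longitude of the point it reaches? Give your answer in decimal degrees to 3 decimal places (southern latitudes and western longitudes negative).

δ = 10368.8/6378.137 = 1.625678 rad (93.1445°).
With φ₁ = -53.515° = -0.934013 rad and θ = 318° = 5.550147 rad:
Applying the spherical law of cosines for sides, sin φ₂ = sin φ₁ cos δ + cos φ₁ sin δ cos θ = 0.485322, so φ₂ = 29.034°.
For the longitude increment, Δλ = atan2( sin θ sin δ cos φ₁, cos δ − sin φ₁ sin φ₂ ) = atan2(-0.397274, 0.335350) = -49.831°.
λ₂ = λ₁ + Δλ = -96.430°.

latitude 29.034°, longitude -96.430°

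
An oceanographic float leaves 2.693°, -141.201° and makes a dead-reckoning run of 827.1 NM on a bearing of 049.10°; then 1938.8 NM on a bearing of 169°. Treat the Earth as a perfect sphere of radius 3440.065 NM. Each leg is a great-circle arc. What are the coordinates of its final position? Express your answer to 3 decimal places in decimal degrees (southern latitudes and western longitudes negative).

latitude -20.087°, longitude -124.382°

Apply the spherical direct solution leg by leg, carrying full precision between legs.
Leg 1: from (2.693°, -141.201°), δ = 827.1/3440.065 = 0.240432 rad, θ = 49.1° → φ = 11.617°, λ = -130.613°.
Leg 2: from (11.617°, -130.613°), δ = 1938.8/3440.065 = 0.563594 rad, θ = 169° → φ = -20.087°, λ = -124.382°.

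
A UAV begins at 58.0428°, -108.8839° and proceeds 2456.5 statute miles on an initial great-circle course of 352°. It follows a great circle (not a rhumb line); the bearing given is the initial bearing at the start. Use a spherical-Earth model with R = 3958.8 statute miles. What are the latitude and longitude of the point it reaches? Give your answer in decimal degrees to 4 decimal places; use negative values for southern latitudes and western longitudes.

The arc subtends δ = 2456.5/3958.8 = 0.620516 rad at the centre.
Converting: φ₁ = 1.013038 rad, θ = 6.143559 rad.
Applying the spherical law of cosines for sides, sin φ₂ = sin φ₁ cos δ + cos φ₁ sin δ cos θ = 0.995036, so φ₂ = 84.2889°.
For the longitude increment, Δλ = atan2( sin θ sin δ cos φ₁, cos δ − sin φ₁ sin φ₂ ) = atan2(-0.042831, -0.030654) = -125.5909°.
λ₂ = -108.8839° + -125.5909° = -234.4748°, normalized to (−180°, 180°] → 125.5252°.

latitude 84.2889°, longitude 125.5252°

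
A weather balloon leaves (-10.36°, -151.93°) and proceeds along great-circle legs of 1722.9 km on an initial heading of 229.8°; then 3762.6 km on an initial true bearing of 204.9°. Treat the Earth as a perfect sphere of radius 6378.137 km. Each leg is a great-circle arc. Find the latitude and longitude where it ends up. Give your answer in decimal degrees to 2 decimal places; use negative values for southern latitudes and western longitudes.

latitude -49.36°, longitude 174.46°

Apply the spherical direct solution leg by leg, carrying full precision between legs.
Leg 1: from (-10.36°, -151.93°), δ = 1722.9/6378.137 = 0.270126 rad, θ = 229.8° → φ = -20.04°, λ = -164.46°.
Leg 2: from (-20.04°, -164.46°), δ = 3762.6/6378.137 = 0.589921 rad, θ = 204.9° → φ = -49.36°, λ = 174.46°.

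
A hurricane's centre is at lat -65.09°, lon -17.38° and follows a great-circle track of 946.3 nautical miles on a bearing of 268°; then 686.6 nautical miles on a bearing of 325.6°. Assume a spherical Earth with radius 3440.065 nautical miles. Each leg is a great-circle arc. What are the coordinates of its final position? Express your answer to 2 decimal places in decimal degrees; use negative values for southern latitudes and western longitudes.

Apply the spherical direct solution leg by leg, carrying full precision between legs.
Leg 1: from (-65.09°, -17.38°), δ = 946.3/3440.065 = 0.275082 rad, θ = 268° → φ = -61.27°, λ = -51.76°.
Leg 2: from (-61.27°, -51.76°), δ = 686.6/3440.065 = 0.199589 rad, θ = 325.6° → φ = -51.33°, λ = -62.09°.

latitude -51.33°, longitude -62.09°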